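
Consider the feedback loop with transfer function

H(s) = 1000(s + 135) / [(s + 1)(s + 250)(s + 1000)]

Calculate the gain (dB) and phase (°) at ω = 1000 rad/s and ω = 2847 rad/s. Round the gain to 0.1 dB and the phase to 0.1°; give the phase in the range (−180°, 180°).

ω = 1000: -63.2 dB, -128.6°; ω = 2847: -78.7 dB, -158.3°

At s = jω = j1000:
zero (s+135): 135 + j1000 → |·| = √(135²+1000²) = √1018225 ≈ 1009.1, ∠ = arctan(1000/135) ≈ 82.31°
pole (s+1): 1 + j1000 → |·| = √(1²+1000²) = √1000001 ≈ 1000, ∠ = arctan(1000/1) ≈ 89.94°
pole (s+250): 250 + j1000 → |·| = √(250²+1000²) = √1062500 ≈ 1030.8, ∠ = arctan(1000/250) ≈ 75.96°
pole (s+1000): 1000 + j1000 → |·| = √(1000²+1000²) = √2000000 ≈ 1414.2, ∠ = arctan(1000/1000) ≈ 45.00°
|H| = 1000 · 1009.1 / 1.4578e+09 ≈ 0.00069221
Gain = 20 log₁₀(0.00069221) ≈ -63.20 dB
∠H = 82.31° − 210.90° = -128.59°

At s = jω = j2847:
zero (s+135): 135 + j2847 → |·| = √(135²+2847²) = √8123634 ≈ 2850.2, ∠ = arctan(2847/135) ≈ 87.29°
pole (s+1): 1 + j2847 → |·| = √(1²+2847²) = √8105410 ≈ 2847, ∠ = arctan(2847/1) ≈ 89.98°
pole (s+250): 250 + j2847 → |·| = √(250²+2847²) = √8167909 ≈ 2858, ∠ = arctan(2847/250) ≈ 84.98°
pole (s+1000): 1000 + j2847 → |·| = √(1000²+2847²) = √9105409 ≈ 3017.5, ∠ = arctan(2847/1000) ≈ 70.65°
|H| = 1000 · 2850.2 / 2.4553e+10 ≈ 0.00011608
Gain = 20 log₁₀(0.00011608) ≈ -78.70 dB
∠H = 87.29° − 245.61° = -158.32°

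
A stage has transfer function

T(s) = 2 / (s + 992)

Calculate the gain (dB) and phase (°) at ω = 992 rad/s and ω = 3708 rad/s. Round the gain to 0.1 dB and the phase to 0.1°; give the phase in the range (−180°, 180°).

At s = jω = j992:
pole (s+992): 992 + j992 → |·| = √(992²+992²) = √1968128 ≈ 1402.9, ∠ = arctan(992/992) ≈ 45.00°
|T| = 2 / 1402.9 ≈ 0.0014256
Gain = 20 log₁₀(0.0014256) ≈ -56.92 dB
∠T = 0.00° − 45.00° = -45.00°

At s = jω = j3708:
pole (s+992): 992 + j3708 → |·| = √(992²+3708²) = √14733328 ≈ 3838.4, ∠ = arctan(3708/992) ≈ 75.02°
|T| = 2 / 3838.4 ≈ 0.00052105
Gain = 20 log₁₀(0.00052105) ≈ -65.66 dB
∠T = 0.00° − 75.02° = -75.02°

ω = 992: -56.9 dB, -45.0°; ω = 3708: -65.7 dB, -75.0°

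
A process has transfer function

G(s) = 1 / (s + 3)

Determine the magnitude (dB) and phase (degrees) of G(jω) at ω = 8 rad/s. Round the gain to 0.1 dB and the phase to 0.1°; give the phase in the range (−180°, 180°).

-18.6 dB, -69.4°

Substitute s = j8:
Numerator: 1 = 1 + j0
Denominator: (j8) + 3 = 3 + j8
|N| = √(1² + 0²) ≈ 1, ∠N ≈ 0.00°
|D| = √(3² + 8²) ≈ 8.544, ∠D ≈ 69.44°
|G| = 1 / 8.544 ≈ 0.11704
Gain = 20 log₁₀(0.11704) ≈ -18.63 dB
∠G = 0.00° − 69.44° = -69.44°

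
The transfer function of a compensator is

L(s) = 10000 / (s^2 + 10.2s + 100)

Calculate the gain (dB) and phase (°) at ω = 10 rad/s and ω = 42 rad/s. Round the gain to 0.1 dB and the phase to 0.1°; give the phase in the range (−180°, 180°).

At s = jω = j10:
quadratic: (j10)² + 10.2·j10 + 100 = 0 + j102 → |·| ≈ 102, ∠ ≈ 90.00°
|L| = 10000 / 102 ≈ 98.039
Gain = 20 log₁₀(98.039) ≈ 39.83 dB
∠L = 0.00° − 90.00° = -90.00°

At s = jω = j42:
quadratic: (j42)² + 10.2·j42 + 100 = -1664 + j428.4 → |·| ≈ 1718.3, ∠ ≈ 165.56°
|L| = 10000 / 1718.3 ≈ 5.8197
Gain = 20 log₁₀(5.8197) ≈ 15.30 dB
∠L = 0.00° − 165.56° = -165.56°

ω = 10: 39.8 dB, -90.0°; ω = 42: 15.3 dB, -165.6°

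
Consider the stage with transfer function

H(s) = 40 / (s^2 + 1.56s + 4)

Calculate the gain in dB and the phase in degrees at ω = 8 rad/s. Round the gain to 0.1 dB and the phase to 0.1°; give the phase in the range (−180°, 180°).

-3.7 dB, -168.3°

At s = jω = j8:
quadratic: (j8)² + 1.56·j8 + 4 = -60 + j12.48 → |·| ≈ 61.284, ∠ ≈ 168.25°
|H| = 40 / 61.284 ≈ 0.6527
Gain = 20 log₁₀(0.6527) ≈ -3.71 dB
∠H = 0.00° − 168.25° = -168.25°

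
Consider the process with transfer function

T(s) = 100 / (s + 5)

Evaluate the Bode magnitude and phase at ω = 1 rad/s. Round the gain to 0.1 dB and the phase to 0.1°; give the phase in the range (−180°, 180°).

25.9 dB, -11.3°

Substitute s = j1:
Numerator: 100 = 100 + j0
Denominator: (j1) + 5 = 5 + j1
|N| = √(100² + 0²) ≈ 100, ∠N ≈ 0.00°
|D| = √(5² + 1²) ≈ 5.099, ∠D ≈ 11.31°
|T| = 100 / 5.099 ≈ 19.612
Gain = 20 log₁₀(19.612) ≈ 25.85 dB
∠T = 0.00° − 11.31° = -11.31°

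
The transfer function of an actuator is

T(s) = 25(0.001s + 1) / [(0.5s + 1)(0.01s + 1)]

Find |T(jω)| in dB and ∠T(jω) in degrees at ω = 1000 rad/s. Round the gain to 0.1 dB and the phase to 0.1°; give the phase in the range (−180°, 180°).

At ω = 1000 rad/s:
zero (1 + j1000·0.001) = 1 + j1 → |·| ≈ 1.4142, ∠ ≈ 45.00°
pole (1 + j1000·0.5) = 1 + j500 → |·| ≈ 500, ∠ ≈ 89.89°
pole (1 + j1000·0.01) = 1 + j10 → |·| ≈ 10.05, ∠ ≈ 84.29°
|T| = 25 · 1.4142 / (500 · 10.05) ≈ 0.0070358
Gain = 20 log₁₀(0.0070358) ≈ -43.05 dB
∠T = (45.00°) − (89.89° + 84.29°) = -129.18°

-43.1 dB, -129.2°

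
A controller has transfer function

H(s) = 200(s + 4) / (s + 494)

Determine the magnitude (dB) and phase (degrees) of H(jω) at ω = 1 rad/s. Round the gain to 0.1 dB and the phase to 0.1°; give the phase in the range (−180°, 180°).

At s = jω = j1:
zero (s+4): 4 + j1 → |·| = √(4²+1²) = √17 ≈ 4.1231, ∠ = arctan(1/4) ≈ 14.04°
pole (s+494): 494 + j1 → |·| = √(494²+1²) = √244037 ≈ 494, ∠ = arctan(1/494) ≈ 0.12°
|H| = 200 · 4.1231 / 494 ≈ 1.6693
Gain = 20 log₁₀(1.6693) ≈ 4.45 dB
∠H = 14.04° − 0.12° = 13.92°

4.5 dB, 13.9°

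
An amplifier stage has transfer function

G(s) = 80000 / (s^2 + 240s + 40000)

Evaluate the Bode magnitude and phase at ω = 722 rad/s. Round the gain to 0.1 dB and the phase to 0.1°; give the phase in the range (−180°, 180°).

-16.1 dB, -160.2°

At s = jω = j722:
quadratic: (j722)² + 240·j722 + 40000 = -481284 + j173280 → |·| ≈ 5.1153e+05, ∠ ≈ 160.20°
|G| = 80000 / 5.1153e+05 ≈ 0.15639
Gain = 20 log₁₀(0.15639) ≈ -16.12 dB
∠G = 0.00° − 160.20° = -160.20°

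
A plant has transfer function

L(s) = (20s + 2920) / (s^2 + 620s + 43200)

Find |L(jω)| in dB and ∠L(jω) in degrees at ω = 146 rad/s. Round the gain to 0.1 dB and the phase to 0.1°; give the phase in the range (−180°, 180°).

-27.1 dB, -31.4°

Substitute s = j146:
Numerator: 20(j146) + 2920 = 2920 + j2920
Denominator: (j146)^2 + 620(j146) + 43200 = 21884 + j90520
|N| = √(2920² + 2920²) ≈ 4129.5, ∠N ≈ 45.00°
|D| = √(21884² + 90520²) ≈ 93128, ∠D ≈ 76.41°
|L| = 4129.5 / 93128 ≈ 0.044342
Gain = 20 log₁₀(0.044342) ≈ -27.06 dB
∠L = 45.00° − 76.41° = -31.41°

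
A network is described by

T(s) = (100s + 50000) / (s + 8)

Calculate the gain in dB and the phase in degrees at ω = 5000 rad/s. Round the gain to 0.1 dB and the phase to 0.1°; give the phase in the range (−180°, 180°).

Substitute s = j5000:
Numerator: 100(j5000) + 50000 = 50000 + j500000
Denominator: (j5000) + 8 = 8 + j5000
|N| = √(50000² + 500000²) ≈ 5.0249e+05, ∠N ≈ 84.29°
|D| = √(8² + 5000²) ≈ 5000, ∠D ≈ 89.91°
|T| = 5.0249e+05 / 5000 ≈ 100.5
Gain = 20 log₁₀(100.5) ≈ 40.04 dB
∠T = 84.29° − 89.91° = -5.62°

40.0 dB, -5.6°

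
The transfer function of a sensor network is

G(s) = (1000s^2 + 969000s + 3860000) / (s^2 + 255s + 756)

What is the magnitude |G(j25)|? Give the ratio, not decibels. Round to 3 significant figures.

Substitute s = j25:
Numerator: 1000(j25)^2 + 969000(j25) + 3860000 = 3235000 + j24225000
Denominator: (j25)^2 + 255(j25) + 756 = 131 + j6375
|N| = √(3235000² + 24225000²) ≈ 2.444e+07, ∠N ≈ 82.39°
|D| = √(131² + 6375²) ≈ 6376.3, ∠D ≈ 88.82°
|G| = 2.444e+07 / 6376.3 ≈ 3832.9

3.83e+03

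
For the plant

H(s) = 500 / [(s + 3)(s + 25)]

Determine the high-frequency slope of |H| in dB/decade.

-40 dB/decade

Each pole contributes −20 dB/decade at high frequency; each zero contributes +20 dB/decade.
Net: 0 zero(s) − 2 pole(s) → -40 dB/decade.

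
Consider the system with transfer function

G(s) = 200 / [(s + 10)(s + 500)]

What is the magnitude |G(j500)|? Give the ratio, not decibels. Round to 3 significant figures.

0.000566

At s = jω = j500:
pole (s+10): 10 + j500 → |·| = √(10²+500²) = √250100 ≈ 500.1, ∠ = arctan(500/10) ≈ 88.85°
pole (s+500): 500 + j500 → |·| = √(500²+500²) = √500000 ≈ 707.11, ∠ = arctan(500/500) ≈ 45.00°
|G| = 200 / 3.5363e+05 ≈ 0.00056556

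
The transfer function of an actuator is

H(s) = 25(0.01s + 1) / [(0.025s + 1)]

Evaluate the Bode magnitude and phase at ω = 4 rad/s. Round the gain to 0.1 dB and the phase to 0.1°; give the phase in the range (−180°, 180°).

27.9 dB, -3.4°

At ω = 4 rad/s:
zero (1 + j4·0.01) = 1 + j0.04 → |·| ≈ 1.0008, ∠ ≈ 2.29°
pole (1 + j4·0.025) = 1 + j0.1 → |·| ≈ 1.005, ∠ ≈ 5.71°
|H| = 25 · 1.0008 / (1.005) ≈ 24.896
Gain = 20 log₁₀(24.896) ≈ 27.92 dB
∠H = (2.29°) − (5.71°) = -3.42°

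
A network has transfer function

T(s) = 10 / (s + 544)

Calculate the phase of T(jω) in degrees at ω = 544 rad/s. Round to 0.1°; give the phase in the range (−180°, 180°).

At s = jω = j544:
pole (s+544): 544 + j544 → |·| = √(544²+544²) = √591872 ≈ 769.33, ∠ = arctan(544/544) ≈ 45.00°
∠T = 0.00° − 45.00° = -45.00°

-45.0°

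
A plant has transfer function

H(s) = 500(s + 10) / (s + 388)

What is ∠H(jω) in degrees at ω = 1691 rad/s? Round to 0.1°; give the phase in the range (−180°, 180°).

At s = jω = j1691:
zero (s+10): 10 + j1691 → |·| = √(10²+1691²) = √2859581 ≈ 1691, ∠ = arctan(1691/10) ≈ 89.66°
pole (s+388): 388 + j1691 → |·| = √(388²+1691²) = √3010025 ≈ 1734.9, ∠ = arctan(1691/388) ≈ 77.08°
∠H = 89.66° − 77.08° = 12.58°

12.6°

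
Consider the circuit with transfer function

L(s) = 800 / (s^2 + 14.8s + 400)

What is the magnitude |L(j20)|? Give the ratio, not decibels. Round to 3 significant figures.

2.70

At s = jω = j20:
quadratic: (j20)² + 14.8·j20 + 400 = 0 + j296 → |·| ≈ 296, ∠ ≈ 90.00°
|L| = 800 / 296 ≈ 2.7027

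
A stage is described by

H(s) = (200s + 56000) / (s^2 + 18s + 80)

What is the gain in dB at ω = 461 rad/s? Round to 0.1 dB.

-5.9 dB

Substitute s = j461:
Numerator: 200(j461) + 56000 = 56000 + j92200
Denominator: (j461)^2 + 18(j461) + 80 = -212441 + j8298
|N| = √(56000² + 92200²) ≈ 1.0787e+05, ∠N ≈ 58.73°
|D| = √(212441² + 8298²) ≈ 2.126e+05, ∠D ≈ 177.76°
|H| = 1.0787e+05 / 2.126e+05 ≈ 0.50738
Gain = 20 log₁₀(0.50738) ≈ -5.89 dB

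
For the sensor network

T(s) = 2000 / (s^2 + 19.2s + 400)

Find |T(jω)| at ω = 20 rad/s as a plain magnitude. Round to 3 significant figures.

5.21

At s = jω = j20:
quadratic: (j20)² + 19.2·j20 + 400 = 0 + j384 → |·| ≈ 384, ∠ ≈ 90.00°
|T| = 2000 / 384 ≈ 5.2083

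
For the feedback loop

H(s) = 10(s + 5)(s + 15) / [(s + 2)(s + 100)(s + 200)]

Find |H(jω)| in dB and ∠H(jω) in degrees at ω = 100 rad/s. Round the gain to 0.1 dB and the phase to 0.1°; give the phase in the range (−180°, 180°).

-29.9 dB, 8.2°

At s = jω = j100:
zero (s+5): 5 + j100 → |·| = √(5²+100²) = √10025 ≈ 100.12, ∠ = arctan(100/5) ≈ 87.14°
zero (s+15): 15 + j100 → |·| = √(15²+100²) = √10225 ≈ 101.12, ∠ = arctan(100/15) ≈ 81.47°
pole (s+2): 2 + j100 → |·| = √(2²+100²) = √10004 ≈ 100.02, ∠ = arctan(100/2) ≈ 88.85°
pole (s+100): 100 + j100 → |·| = √(100²+100²) = √20000 ≈ 141.42, ∠ = arctan(100/100) ≈ 45.00°
pole (s+200): 200 + j100 → |·| = √(200²+100²) = √50000 ≈ 223.61, ∠ = arctan(100/200) ≈ 26.57°
|H| = 10 · 10124 / 3.1629e+06 ≈ 0.032009
Gain = 20 log₁₀(0.032009) ≈ -29.89 dB
∠H = 168.61° − 160.42° = 8.19°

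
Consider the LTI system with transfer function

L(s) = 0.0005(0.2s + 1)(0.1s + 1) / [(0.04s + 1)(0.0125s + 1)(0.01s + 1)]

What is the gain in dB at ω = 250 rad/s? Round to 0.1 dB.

At ω = 250 rad/s:
zero (1 + j250·0.2) = 1 + j50 → |·| ≈ 50.01, ∠ ≈ 88.85°
zero (1 + j250·0.1) = 1 + j25 → |·| ≈ 25.02, ∠ ≈ 87.71°
pole (1 + j250·0.04) = 1 + j10 → |·| ≈ 10.05, ∠ ≈ 84.29°
pole (1 + j250·0.0125) = 1 + j3.125 → |·| ≈ 3.2811, ∠ ≈ 72.26°
pole (1 + j250·0.01) = 1 + j2.5 → |·| ≈ 2.6926, ∠ ≈ 68.20°
|L| = 0.0005 · 50.01 · 25.02 / (10.05 · 3.2811 · 2.6926) ≈ 0.0070462
Gain = 20 log₁₀(0.0070462) ≈ -43.04 dB

-43.0 dB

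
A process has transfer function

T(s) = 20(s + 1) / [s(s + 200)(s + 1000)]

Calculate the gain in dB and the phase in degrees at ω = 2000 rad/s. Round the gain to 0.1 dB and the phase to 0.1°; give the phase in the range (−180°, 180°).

At s = jω = j2000:
zero (s+1): 1 + j2000 → |·| = √(1²+2000²) = √4000001 ≈ 2000, ∠ = arctan(2000/1) ≈ 89.97°
pole (s+200): 200 + j2000 → |·| = √(200²+2000²) = √4040000 ≈ 2010, ∠ = arctan(2000/200) ≈ 84.29°
pole (s+1000): 1000 + j2000 → |·| = √(1000²+2000²) = √5000000 ≈ 2236.1, ∠ = arctan(2000/1000) ≈ 63.43°
pole at origin: |s| = 2000, ∠ = 90.00° (in denominator)
|T| = 20 · 2000 / 8.9891e+09 ≈ 4.4498e-06
Gain = 20 log₁₀(4.4498e-06) ≈ -107.03 dB
∠T = 89.97° − 237.72° = -147.75°

-107.0 dB, -147.8°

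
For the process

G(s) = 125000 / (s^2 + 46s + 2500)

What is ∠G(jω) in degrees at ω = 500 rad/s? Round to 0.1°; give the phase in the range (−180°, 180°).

-174.7°

At s = jω = j500:
quadratic: (j500)² + 46·j500 + 2500 = -247500 + j23000 → |·| ≈ 2.4857e+05, ∠ ≈ 174.69°
∠G = 0.00° − 174.69° = -174.69°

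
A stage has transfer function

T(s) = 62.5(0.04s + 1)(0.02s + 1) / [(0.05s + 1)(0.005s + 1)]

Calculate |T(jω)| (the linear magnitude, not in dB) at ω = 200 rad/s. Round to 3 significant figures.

At ω = 200 rad/s:
zero (1 + j200·0.04) = 1 + j8 → |·| ≈ 8.0623, ∠ ≈ 82.87°
zero (1 + j200·0.02) = 1 + j4 → |·| ≈ 4.1231, ∠ ≈ 75.96°
pole (1 + j200·0.05) = 1 + j10 → |·| ≈ 10.05, ∠ ≈ 84.29°
pole (1 + j200·0.005) = 1 + j1 → |·| ≈ 1.4142, ∠ ≈ 45.00°
|T| = 62.5 · 8.0623 · 4.1231 / (10.05 · 1.4142) ≈ 146.18

146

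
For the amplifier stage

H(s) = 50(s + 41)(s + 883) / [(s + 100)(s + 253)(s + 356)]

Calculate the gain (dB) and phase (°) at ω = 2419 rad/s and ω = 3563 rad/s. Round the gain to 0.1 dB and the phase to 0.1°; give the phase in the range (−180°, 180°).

At s = jω = j2419:
zero (s+41): 41 + j2419 → |·| = √(41²+2419²) = √5853242 ≈ 2419.3, ∠ = arctan(2419/41) ≈ 89.03°
zero (s+883): 883 + j2419 → |·| = √(883²+2419²) = √6631250 ≈ 2575.1, ∠ = arctan(2419/883) ≈ 69.95°
pole (s+100): 100 + j2419 → |·| = √(100²+2419²) = √5861561 ≈ 2421.1, ∠ = arctan(2419/100) ≈ 87.63°
pole (s+253): 253 + j2419 → |·| = √(253²+2419²) = √5915570 ≈ 2432.2, ∠ = arctan(2419/253) ≈ 84.03°
pole (s+356): 356 + j2419 → |·| = √(356²+2419²) = √5978297 ≈ 2445.1, ∠ = arctan(2419/356) ≈ 81.63°
|H| = 50 · 6.2299e+06 / 1.4398e+10 ≈ 0.021635
Gain = 20 log₁₀(0.021635) ≈ -33.30 dB
∠H = 158.98° − 253.29° = -94.31°

At s = jω = j3563:
zero (s+41): 41 + j3563 → |·| = √(41²+3563²) = √12696650 ≈ 3563.2, ∠ = arctan(3563/41) ≈ 89.34°
zero (s+883): 883 + j3563 → |·| = √(883²+3563²) = √13474658 ≈ 3670.8, ∠ = arctan(3563/883) ≈ 76.08°
pole (s+100): 100 + j3563 → |·| = √(100²+3563²) = √12704969 ≈ 3564.4, ∠ = arctan(3563/100) ≈ 88.39°
pole (s+253): 253 + j3563 → |·| = √(253²+3563²) = √12758978 ≈ 3572, ∠ = arctan(3563/253) ≈ 85.94°
pole (s+356): 356 + j3563 → |·| = √(356²+3563²) = √12821705 ≈ 3580.7, ∠ = arctan(3563/356) ≈ 84.29°
|H| = 50 · 1.308e+07 / 4.559e+10 ≈ 0.014345
Gain = 20 log₁₀(0.014345) ≈ -36.87 dB
∠H = 165.42° − 258.62° = -93.20°

ω = 2419: -33.3 dB, -94.3°; ω = 3563: -36.9 dB, -93.2°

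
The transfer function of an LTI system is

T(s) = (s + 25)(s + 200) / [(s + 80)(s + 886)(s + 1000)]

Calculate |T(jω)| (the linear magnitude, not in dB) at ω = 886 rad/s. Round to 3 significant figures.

At s = jω = j886:
zero (s+25): 25 + j886 → |·| = √(25²+886²) = √785621 ≈ 886.35, ∠ = arctan(886/25) ≈ 88.38°
zero (s+200): 200 + j886 → |·| = √(200²+886²) = √824996 ≈ 908.29, ∠ = arctan(886/200) ≈ 77.28°
pole (s+80): 80 + j886 → |·| = √(80²+886²) = √791396 ≈ 889.6, ∠ = arctan(886/80) ≈ 84.84°
pole (s+886): 886 + j886 → |·| = √(886²+886²) = √1569992 ≈ 1253, ∠ = arctan(886/886) ≈ 45.00°
pole (s+1000): 1000 + j886 → |·| = √(1000²+886²) = √1784996 ≈ 1336, ∠ = arctan(886/1000) ≈ 41.54°
|T| = 1 · 8.0506e+05 / 1.4892e+09 ≈ 0.0005406

0.000541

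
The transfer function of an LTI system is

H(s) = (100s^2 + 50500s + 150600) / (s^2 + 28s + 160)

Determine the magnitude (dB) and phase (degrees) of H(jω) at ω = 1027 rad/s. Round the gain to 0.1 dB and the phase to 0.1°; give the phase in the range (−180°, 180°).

Substitute s = j1027:
Numerator: 100(j1027)^2 + 50500(j1027) + 150600 = -105322300 + j51863500
Denominator: (j1027)^2 + 28(j1027) + 160 = -1054569 + j28756
|N| = √(105322300² + 51863500²) ≈ 1.174e+08, ∠N ≈ 153.78°
|D| = √(1054569² + 28756²) ≈ 1.055e+06, ∠D ≈ 178.44°
|H| = 1.174e+08 / 1.055e+06 ≈ 111.28
Gain = 20 log₁₀(111.28) ≈ 40.93 dB
∠H = 153.78° − 178.44° = -24.66°

40.9 dB, -24.7°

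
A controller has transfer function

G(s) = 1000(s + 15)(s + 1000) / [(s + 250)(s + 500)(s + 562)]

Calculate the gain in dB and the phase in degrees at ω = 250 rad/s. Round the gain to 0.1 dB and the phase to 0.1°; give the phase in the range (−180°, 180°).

At s = jω = j250:
zero (s+15): 15 + j250 → |·| = √(15²+250²) = √62725 ≈ 250.45, ∠ = arctan(250/15) ≈ 86.57°
zero (s+1000): 1000 + j250 → |·| = √(1000²+250²) = √1062500 ≈ 1030.8, ∠ = arctan(250/1000) ≈ 14.04°
pole (s+250): 250 + j250 → |·| = √(250²+250²) = √125000 ≈ 353.55, ∠ = arctan(250/250) ≈ 45.00°
pole (s+500): 500 + j250 → |·| = √(500²+250²) = √312500 ≈ 559.02, ∠ = arctan(250/500) ≈ 26.57°
pole (s+562): 562 + j250 → |·| = √(562²+250²) = √378344 ≈ 615.1, ∠ = arctan(250/562) ≈ 23.98°
|G| = 1000 · 2.5816e+05 / 1.2157e+08 ≈ 2.1236
Gain = 20 log₁₀(2.1236) ≈ 6.54 dB
∠G = 100.61° − 95.55° = 5.06°

6.5 dB, 5.1°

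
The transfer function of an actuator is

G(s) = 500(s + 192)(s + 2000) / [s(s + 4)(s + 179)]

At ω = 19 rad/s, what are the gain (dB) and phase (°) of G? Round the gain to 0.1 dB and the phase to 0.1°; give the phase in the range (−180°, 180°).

69.3 dB, -168.0°

At s = jω = j19:
zero (s+192): 192 + j19 → |·| = √(192²+19²) = √37225 ≈ 192.94, ∠ = arctan(19/192) ≈ 5.65°
zero (s+2000): 2000 + j19 → |·| = √(2000²+19²) = √4000361 ≈ 2000.1, ∠ = arctan(19/2000) ≈ 0.54°
pole (s+4): 4 + j19 → |·| = √(4²+19²) = √377 ≈ 19.416, ∠ = arctan(19/4) ≈ 78.11°
pole (s+179): 179 + j19 → |·| = √(179²+19²) = √32402 ≈ 180.01, ∠ = arctan(19/179) ≈ 6.06°
pole at origin: |s| = 19, ∠ = 90.00° (in denominator)
|G| = 500 · 3.859e+05 / 66406 ≈ 2905.6
Gain = 20 log₁₀(2905.6) ≈ 69.26 dB
∠G = 6.19° − 174.17° = -167.98°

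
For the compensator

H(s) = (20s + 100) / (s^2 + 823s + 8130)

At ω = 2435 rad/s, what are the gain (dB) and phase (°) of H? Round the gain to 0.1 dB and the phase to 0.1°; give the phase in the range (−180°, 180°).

Substitute s = j2435:
Numerator: 20(j2435) + 100 = 100 + j48700
Denominator: (j2435)^2 + 823(j2435) + 8130 = -5921095 + j2004005
|N| = √(100² + 48700²) ≈ 48700, ∠N ≈ 89.88°
|D| = √(5921095² + 2004005²) ≈ 6.251e+06, ∠D ≈ 161.30°
|H| = 48700 / 6.251e+06 ≈ 0.0077908
Gain = 20 log₁₀(0.0077908) ≈ -42.17 dB
∠H = 89.88° − 161.30° = -71.42°

-42.2 dB, -71.4°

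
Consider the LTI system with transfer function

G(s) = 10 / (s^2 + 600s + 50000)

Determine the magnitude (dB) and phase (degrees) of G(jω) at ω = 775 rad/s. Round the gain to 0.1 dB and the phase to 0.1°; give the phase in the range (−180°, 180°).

-97.2 dB, -139.8°

Substitute s = j775:
Numerator: 10 = 10 + j0
Denominator: (j775)^2 + 600(j775) + 50000 = -550625 + j465000
|N| = √(10² + 0²) ≈ 10, ∠N ≈ 0.00°
|D| = √(550625² + 465000²) ≈ 7.207e+05, ∠D ≈ 139.82°
|G| = 10 / 7.207e+05 ≈ 1.3875e-05
Gain = 20 log₁₀(1.3875e-05) ≈ -97.16 dB
∠G = 0.00° − 139.82° = -139.82°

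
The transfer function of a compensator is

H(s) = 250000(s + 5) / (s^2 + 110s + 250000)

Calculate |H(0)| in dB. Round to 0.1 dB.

H(0) = 250000·5 / 250000 = 5
20 log₁₀(5) ≈ 13.98 dB

14.0 dB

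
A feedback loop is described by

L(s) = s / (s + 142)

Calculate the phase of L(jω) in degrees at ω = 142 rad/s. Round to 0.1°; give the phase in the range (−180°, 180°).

45.0°

At s = jω = j142:
zero at origin: s = j142 → |·| = 142, ∠ = 90.00°
pole (s+142): 142 + j142 → |·| = √(142²+142²) = √40328 ≈ 200.82, ∠ = arctan(142/142) ≈ 45.00°
∠L = 90.00° − 45.00° = 45.00°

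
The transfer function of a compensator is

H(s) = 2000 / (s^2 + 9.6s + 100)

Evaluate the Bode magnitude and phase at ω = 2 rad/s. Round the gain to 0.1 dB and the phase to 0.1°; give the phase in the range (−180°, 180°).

26.2 dB, -11.3°

At s = jω = j2:
quadratic: (j2)² + 9.6·j2 + 100 = 96 + j19.2 → |·| ≈ 97.901, ∠ ≈ 11.31°
|H| = 2000 / 97.901 ≈ 20.429
Gain = 20 log₁₀(20.429) ≈ 26.20 dB
∠H = 0.00° − 11.31° = -11.31°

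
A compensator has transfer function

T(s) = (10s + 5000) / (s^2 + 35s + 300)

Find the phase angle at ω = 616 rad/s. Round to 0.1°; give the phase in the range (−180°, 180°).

-125.8°

Substitute s = j616:
Numerator: 10(j616) + 5000 = 5000 + j6160
Denominator: (j616)^2 + 35(j616) + 300 = -379156 + j21560
|N| = √(5000² + 6160²) ≈ 7933.8, ∠N ≈ 50.93°
|D| = √(379156² + 21560²) ≈ 3.7977e+05, ∠D ≈ 176.75°
∠T = 50.93° − 176.75° = -125.82°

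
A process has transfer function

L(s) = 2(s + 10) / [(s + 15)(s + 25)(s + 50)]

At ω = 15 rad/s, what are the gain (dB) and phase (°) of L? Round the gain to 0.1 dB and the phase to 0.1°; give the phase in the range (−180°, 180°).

-59.0 dB, -36.4°

At s = jω = j15:
zero (s+10): 10 + j15 → |·| = √(10²+15²) = √325 ≈ 18.028, ∠ = arctan(15/10) ≈ 56.31°
pole (s+15): 15 + j15 → |·| = √(15²+15²) = √450 ≈ 21.213, ∠ = arctan(15/15) ≈ 45.00°
pole (s+25): 25 + j15 → |·| = √(25²+15²) = √850 ≈ 29.155, ∠ = arctan(15/25) ≈ 30.96°
pole (s+50): 50 + j15 → |·| = √(50²+15²) = √2725 ≈ 52.202, ∠ = arctan(15/50) ≈ 16.70°
|L| = 2 · 18.028 / 32285 ≈ 0.0011168
Gain = 20 log₁₀(0.0011168) ≈ -59.04 dB
∠L = 56.31° − 92.66° = -36.35°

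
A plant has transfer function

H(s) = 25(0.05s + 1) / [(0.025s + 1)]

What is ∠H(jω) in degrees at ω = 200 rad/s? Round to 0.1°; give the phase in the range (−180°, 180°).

5.6°

At ω = 200 rad/s:
zero (1 + j200·0.05) = 1 + j10 → |·| ≈ 10.05, ∠ ≈ 84.29°
pole (1 + j200·0.025) = 1 + j5 → |·| ≈ 5.099, ∠ ≈ 78.69°
∠H = (84.29°) − (78.69°) = 5.60°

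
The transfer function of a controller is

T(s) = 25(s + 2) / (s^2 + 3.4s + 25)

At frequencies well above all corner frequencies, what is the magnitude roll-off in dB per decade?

Each pole contributes −20 dB/decade at high frequency; each zero contributes +20 dB/decade.
Net: 1 zero(s) − 2 pole(s) → -20 dB/decade.

-20 dB/decade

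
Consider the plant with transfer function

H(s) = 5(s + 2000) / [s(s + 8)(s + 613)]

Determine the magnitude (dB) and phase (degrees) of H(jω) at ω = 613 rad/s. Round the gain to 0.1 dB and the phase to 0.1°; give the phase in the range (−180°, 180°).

At s = jω = j613:
zero (s+2000): 2000 + j613 → |·| = √(2000²+613²) = √4375769 ≈ 2091.8, ∠ = arctan(613/2000) ≈ 17.04°
pole (s+8): 8 + j613 → |·| = √(8²+613²) = √375833 ≈ 613.05, ∠ = arctan(613/8) ≈ 89.25°
pole (s+613): 613 + j613 → |·| = √(613²+613²) = √751538 ≈ 866.91, ∠ = arctan(613/613) ≈ 45.00°
pole at origin: |s| = 613, ∠ = 90.00° (in denominator)
|H| = 5 · 2091.8 / 3.2578e+08 ≈ 3.2104e-05
Gain = 20 log₁₀(3.2104e-05) ≈ -89.87 dB
∠H = 17.04° − 224.25° = -207.21° ≡ 152.79° (principal value)

-89.9 dB, 152.8°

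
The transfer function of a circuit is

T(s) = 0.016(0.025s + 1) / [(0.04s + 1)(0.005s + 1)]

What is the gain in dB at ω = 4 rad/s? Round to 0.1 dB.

At ω = 4 rad/s:
zero (1 + j4·0.025) = 1 + j0.1 → |·| ≈ 1.005, ∠ ≈ 5.71°
pole (1 + j4·0.04) = 1 + j0.16 → |·| ≈ 1.0127, ∠ ≈ 9.09°
pole (1 + j4·0.005) = 1 + j0.02 → |·| ≈ 1.0002, ∠ ≈ 1.15°
|T| = 0.016 · 1.005 / (1.0127 · 1.0002) ≈ 0.015875
Gain = 20 log₁₀(0.015875) ≈ -35.99 dB

-36.0 dB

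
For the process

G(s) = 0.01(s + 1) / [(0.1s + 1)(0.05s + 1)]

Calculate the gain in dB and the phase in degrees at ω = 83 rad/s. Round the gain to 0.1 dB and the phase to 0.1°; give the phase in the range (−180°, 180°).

-32.7 dB, -70.3°

At ω = 83 rad/s:
zero (1 + j83·1) = 1 + j83 → |·| ≈ 83.006, ∠ ≈ 89.31°
pole (1 + j83·0.1) = 1 + j8.3 → |·| ≈ 8.36, ∠ ≈ 83.13°
pole (1 + j83·0.05) = 1 + j4.15 → |·| ≈ 4.2688, ∠ ≈ 76.45°
|G| = 0.01 · 83.006 / (8.36 · 4.2688) ≈ 0.023259
Gain = 20 log₁₀(0.023259) ≈ -32.67 dB
∠G = (89.31°) − (83.13° + 76.45°) = -70.27°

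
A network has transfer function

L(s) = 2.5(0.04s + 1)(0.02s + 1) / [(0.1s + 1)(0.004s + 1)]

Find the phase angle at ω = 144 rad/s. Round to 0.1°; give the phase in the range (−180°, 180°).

35.0°

At ω = 144 rad/s:
zero (1 + j144·0.04) = 1 + j5.76 → |·| ≈ 5.8462, ∠ ≈ 80.15°
zero (1 + j144·0.02) = 1 + j2.88 → |·| ≈ 3.0487, ∠ ≈ 70.85°
pole (1 + j144·0.1) = 1 + j14.4 → |·| ≈ 14.435, ∠ ≈ 86.03°
pole (1 + j144·0.004) = 1 + j0.576 → |·| ≈ 1.154, ∠ ≈ 29.94°
∠L = (80.15° + 70.85°) − (86.03° + 29.94°) = 35.03°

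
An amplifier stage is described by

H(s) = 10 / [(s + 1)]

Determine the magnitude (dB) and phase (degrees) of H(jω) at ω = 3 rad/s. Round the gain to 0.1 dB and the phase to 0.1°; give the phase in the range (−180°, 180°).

At ω = 3 rad/s:
pole (1 + j3·1) = 1 + j3 → |·| ≈ 3.1623, ∠ ≈ 71.57°
|H| = 10 · 1 / (3.1623) ≈ 3.1623
Gain = 20 log₁₀(3.1623) ≈ 10.00 dB
∠H = (0°) − (71.57°) = -71.57°

10.0 dB, -71.6°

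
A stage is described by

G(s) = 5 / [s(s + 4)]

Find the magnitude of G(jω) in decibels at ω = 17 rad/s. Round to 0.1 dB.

At s = jω = j17:
pole (s+4): 4 + j17 → |·| = √(4²+17²) = √305 ≈ 17.464, ∠ = arctan(17/4) ≈ 76.76°
pole at origin: |s| = 17, ∠ = 90.00° (in denominator)
|G| = 5 / 296.89 ≈ 0.016841
Gain = 20 log₁₀(0.016841) ≈ -35.47 dB

-35.5 dB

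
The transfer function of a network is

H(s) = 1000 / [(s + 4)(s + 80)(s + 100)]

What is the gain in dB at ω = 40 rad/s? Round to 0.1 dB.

At s = jω = j40:
pole (s+4): 4 + j40 → |·| = √(4²+40²) = √1616 ≈ 40.2, ∠ = arctan(40/4) ≈ 84.29°
pole (s+80): 80 + j40 → |·| = √(80²+40²) = √8000 ≈ 89.443, ∠ = arctan(40/80) ≈ 26.57°
pole (s+100): 100 + j40 → |·| = √(100²+40²) = √11600 ≈ 107.7, ∠ = arctan(40/100) ≈ 21.80°
|H| = 1000 / 3.8725e+05 ≈ 0.0025823
Gain = 20 log₁₀(0.0025823) ≈ -51.76 dB

-51.8 dB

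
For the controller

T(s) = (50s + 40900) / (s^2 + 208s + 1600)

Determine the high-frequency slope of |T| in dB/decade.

Each pole contributes −20 dB/decade at high frequency; each zero contributes +20 dB/decade.
Net: 1 zero(s) − 2 pole(s) → -20 dB/decade.

-20 dB/decade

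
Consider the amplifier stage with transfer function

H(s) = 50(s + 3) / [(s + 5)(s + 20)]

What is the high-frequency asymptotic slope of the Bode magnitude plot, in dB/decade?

Each pole contributes −20 dB/decade at high frequency; each zero contributes +20 dB/decade.
Net: 1 zero(s) − 2 pole(s) → -20 dB/decade.

-20 dB/decade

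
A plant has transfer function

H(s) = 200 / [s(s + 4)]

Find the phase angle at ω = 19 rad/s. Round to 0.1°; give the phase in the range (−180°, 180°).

-168.1°

At s = jω = j19:
pole (s+4): 4 + j19 → |·| = √(4²+19²) = √377 ≈ 19.416, ∠ = arctan(19/4) ≈ 78.11°
pole at origin: |s| = 19, ∠ = 90.00° (in denominator)
∠H = 0.00° − 168.11° = -168.11°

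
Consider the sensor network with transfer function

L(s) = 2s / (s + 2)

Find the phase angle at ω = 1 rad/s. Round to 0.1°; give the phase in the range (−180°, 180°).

At s = jω = j1:
zero at origin: s = j1 → |·| = 1, ∠ = 90.00°
pole (s+2): 2 + j1 → |·| = √(2²+1²) = √5 ≈ 2.2361, ∠ = arctan(1/2) ≈ 26.57°
∠L = 90.00° − 26.57° = 63.43°

63.4°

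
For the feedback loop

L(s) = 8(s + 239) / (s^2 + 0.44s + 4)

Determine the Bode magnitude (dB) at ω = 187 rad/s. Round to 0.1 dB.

-23.2 dB

At s = jω = j187:
zero (s+239): 239 + j187 → |·| = √(239²+187²) = √92090 ≈ 303.46, ∠ = arctan(187/239) ≈ 38.04°
quadratic: (j187)² + 0.44·j187 + 4 = -34965 + j82.28 → |·| ≈ 34965, ∠ ≈ 179.87°
|L| = 8 · 303.46 / 34965 ≈ 0.069432
Gain = 20 log₁₀(0.069432) ≈ -23.17 dB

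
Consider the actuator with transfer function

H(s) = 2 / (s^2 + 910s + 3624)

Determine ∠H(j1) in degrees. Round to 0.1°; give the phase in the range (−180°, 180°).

-14.1°

Substitute s = j1:
Numerator: 2 = 2 + j0
Denominator: (j1)^2 + 910(j1) + 3624 = 3623 + j910
|N| = √(2² + 0²) ≈ 2, ∠N ≈ 0.00°
|D| = √(3623² + 910²) ≈ 3735.5, ∠D ≈ 14.10°
∠H = 0.00° − 14.10° = -14.10°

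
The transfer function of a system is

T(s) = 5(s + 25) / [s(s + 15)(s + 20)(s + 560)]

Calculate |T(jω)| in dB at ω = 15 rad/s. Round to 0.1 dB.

At s = jω = j15:
zero (s+25): 25 + j15 → |·| = √(25²+15²) = √850 ≈ 29.155, ∠ = arctan(15/25) ≈ 30.96°
pole (s+15): 15 + j15 → |·| = √(15²+15²) = √450 ≈ 21.213, ∠ = arctan(15/15) ≈ 45.00°
pole (s+20): 20 + j15 → |·| = √(20²+15²) = √625 ≈ 25, ∠ = arctan(15/20) ≈ 36.87°
pole (s+560): 560 + j15 → |·| = √(560²+15²) = √313825 ≈ 560.2, ∠ = arctan(15/560) ≈ 1.53°
pole at origin: |s| = 15, ∠ = 90.00° (in denominator)
|T| = 5 · 29.155 / 4.4563e+06 ≈ 3.2712e-05
Gain = 20 log₁₀(3.2712e-05) ≈ -89.71 dB

-89.7 dB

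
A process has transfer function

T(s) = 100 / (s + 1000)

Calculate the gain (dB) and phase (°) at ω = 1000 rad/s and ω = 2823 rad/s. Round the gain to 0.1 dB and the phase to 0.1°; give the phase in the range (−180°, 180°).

Substitute s = j1000:
Numerator: 100 = 100 + j0
Denominator: (j1000) + 1000 = 1000 + j1000
|N| = √(100² + 0²) ≈ 100, ∠N ≈ 0.00°
|D| = √(1000² + 1000²) ≈ 1414.2, ∠D ≈ 45.00°
|T| = 100 / 1414.2 ≈ 0.070711
Gain = 20 log₁₀(0.070711) ≈ -23.01 dB
∠T = 0.00° − 45.00° = -45.00°

Substitute s = j2823:
Numerator: 100 = 100 + j0
Denominator: (j2823) + 1000 = 1000 + j2823
|N| = √(100² + 0²) ≈ 100, ∠N ≈ 0.00°
|D| = √(1000² + 2823²) ≈ 2994.9, ∠D ≈ 70.49°
|T| = 100 / 2994.9 ≈ 0.03339
Gain = 20 log₁₀(0.03339) ≈ -29.53 dB
∠T = 0.00° − 70.49° = -70.49°

ω = 1000: -23.0 dB, -45.0°; ω = 2823: -29.5 dB, -70.5°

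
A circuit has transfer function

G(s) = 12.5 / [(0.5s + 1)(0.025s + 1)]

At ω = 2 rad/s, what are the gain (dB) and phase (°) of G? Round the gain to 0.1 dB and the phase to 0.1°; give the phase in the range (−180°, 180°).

At ω = 2 rad/s:
pole (1 + j2·0.5) = 1 + j1 → |·| ≈ 1.4142, ∠ ≈ 45.00°
pole (1 + j2·0.025) = 1 + j0.05 → |·| ≈ 1.0012, ∠ ≈ 2.86°
|G| = 12.5 · 1 / (1.4142 · 1.0012) ≈ 8.8283
Gain = 20 log₁₀(8.8283) ≈ 18.92 dB
∠G = (0°) − (45.00° + 2.86°) = -47.86°

18.9 dB, -47.9°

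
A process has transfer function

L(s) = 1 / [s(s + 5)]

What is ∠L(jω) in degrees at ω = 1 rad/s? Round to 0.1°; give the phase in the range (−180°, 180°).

At s = jω = j1:
pole (s+5): 5 + j1 → |·| = √(5²+1²) = √26 ≈ 5.099, ∠ = arctan(1/5) ≈ 11.31°
pole at origin: |s| = 1, ∠ = 90.00° (in denominator)
∠L = 0.00° − 101.31° = -101.31°

-101.3°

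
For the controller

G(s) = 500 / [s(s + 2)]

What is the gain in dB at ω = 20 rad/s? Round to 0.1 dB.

1.9 dB

At s = jω = j20:
pole (s+2): 2 + j20 → |·| = √(2²+20²) = √404 ≈ 20.1, ∠ = arctan(20/2) ≈ 84.29°
pole at origin: |s| = 20, ∠ = 90.00° (in denominator)
|G| = 500 / 402 ≈ 1.2438
Gain = 20 log₁₀(1.2438) ≈ 1.90 dB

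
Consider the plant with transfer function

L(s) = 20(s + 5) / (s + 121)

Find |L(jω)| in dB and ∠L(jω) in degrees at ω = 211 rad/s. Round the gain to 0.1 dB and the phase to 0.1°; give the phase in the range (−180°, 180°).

At s = jω = j211:
zero (s+5): 5 + j211 → |·| = √(5²+211²) = √44546 ≈ 211.06, ∠ = arctan(211/5) ≈ 88.64°
pole (s+121): 121 + j211 → |·| = √(121²+211²) = √59162 ≈ 243.23, ∠ = arctan(211/121) ≈ 60.17°
|L| = 20 · 211.06 / 243.23 ≈ 17.355
Gain = 20 log₁₀(17.355) ≈ 24.79 dB
∠L = 88.64° − 60.17° = 28.47°

24.8 dB, 28.5°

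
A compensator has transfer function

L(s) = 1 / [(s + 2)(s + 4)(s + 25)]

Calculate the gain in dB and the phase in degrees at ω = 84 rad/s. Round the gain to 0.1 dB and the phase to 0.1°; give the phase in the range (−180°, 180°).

-115.8 dB, 110.7°

At s = jω = j84:
pole (s+2): 2 + j84 → |·| = √(2²+84²) = √7060 ≈ 84.024, ∠ = arctan(84/2) ≈ 88.64°
pole (s+4): 4 + j84 → |·| = √(4²+84²) = √7072 ≈ 84.095, ∠ = arctan(84/4) ≈ 87.27°
pole (s+25): 25 + j84 → |·| = √(25²+84²) = √7681 ≈ 87.641, ∠ = arctan(84/25) ≈ 73.43°
|L| = 1 / 6.1927e+05 ≈ 1.6148e-06
Gain = 20 log₁₀(1.6148e-06) ≈ -115.84 dB
∠L = 0.00° − 249.34° = -249.34° ≡ 110.66° (principal value)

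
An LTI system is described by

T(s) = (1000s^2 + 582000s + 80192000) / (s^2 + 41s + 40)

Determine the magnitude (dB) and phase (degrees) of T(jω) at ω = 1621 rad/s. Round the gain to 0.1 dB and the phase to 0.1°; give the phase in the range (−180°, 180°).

60.3 dB, -18.9°

Substitute s = j1621:
Numerator: 1000(j1621)^2 + 582000(j1621) + 80192000 = -2547449000 + j943422000
Denominator: (j1621)^2 + 41(j1621) + 40 = -2627601 + j66461
|N| = √(2547449000² + 943422000²) ≈ 2.7165e+09, ∠N ≈ 159.68°
|D| = √(2627601² + 66461²) ≈ 2.6284e+06, ∠D ≈ 178.55°
|T| = 2.7165e+09 / 2.6284e+06 ≈ 1033.5
Gain = 20 log₁₀(1033.5) ≈ 60.29 dB
∠T = 159.68° − 178.55° = -18.87°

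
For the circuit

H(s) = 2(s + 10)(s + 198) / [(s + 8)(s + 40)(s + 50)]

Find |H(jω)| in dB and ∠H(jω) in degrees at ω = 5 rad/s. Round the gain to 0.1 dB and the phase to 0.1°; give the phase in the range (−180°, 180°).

At s = jω = j5:
zero (s+10): 10 + j5 → |·| = √(10²+5²) = √125 ≈ 11.18, ∠ = arctan(5/10) ≈ 26.57°
zero (s+198): 198 + j5 → |·| = √(198²+5²) = √39229 ≈ 198.06, ∠ = arctan(5/198) ≈ 1.45°
pole (s+8): 8 + j5 → |·| = √(8²+5²) = √89 ≈ 9.434, ∠ = arctan(5/8) ≈ 32.01°
pole (s+40): 40 + j5 → |·| = √(40²+5²) = √1625 ≈ 40.311, ∠ = arctan(5/40) ≈ 7.13°
pole (s+50): 50 + j5 → |·| = √(50²+5²) = √2525 ≈ 50.249, ∠ = arctan(5/50) ≈ 5.71°
|H| = 2 · 2214.3 / 19109 ≈ 0.23175
Gain = 20 log₁₀(0.23175) ≈ -12.70 dB
∠H = 28.02° − 44.85° = -16.83°

-12.7 dB, -16.8°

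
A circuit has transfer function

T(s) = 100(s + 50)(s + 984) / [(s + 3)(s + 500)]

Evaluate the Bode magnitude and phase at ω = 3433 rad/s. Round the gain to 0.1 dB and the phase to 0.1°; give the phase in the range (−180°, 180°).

At s = jω = j3433:
zero (s+50): 50 + j3433 → |·| = √(50²+3433²) = √11787989 ≈ 3433.4, ∠ = arctan(3433/50) ≈ 89.17°
zero (s+984): 984 + j3433 → |·| = √(984²+3433²) = √12753745 ≈ 3571.2, ∠ = arctan(3433/984) ≈ 74.01°
pole (s+3): 3 + j3433 → |·| = √(3²+3433²) = √11785498 ≈ 3433, ∠ = arctan(3433/3) ≈ 89.95°
pole (s+500): 500 + j3433 → |·| = √(500²+3433²) = √12035489 ≈ 3469.2, ∠ = arctan(3433/500) ≈ 81.71°
|T| = 100 · 1.2261e+07 / 1.191e+07 ≈ 102.95
Gain = 20 log₁₀(102.95) ≈ 40.25 dB
∠T = 163.18° − 171.66° = -8.48°

40.3 dB, -8.5°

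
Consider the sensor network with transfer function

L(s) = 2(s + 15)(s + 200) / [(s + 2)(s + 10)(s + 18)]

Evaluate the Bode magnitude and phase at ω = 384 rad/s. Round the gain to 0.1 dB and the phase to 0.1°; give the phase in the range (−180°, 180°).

At s = jω = j384:
zero (s+15): 15 + j384 → |·| = √(15²+384²) = √147681 ≈ 384.29, ∠ = arctan(384/15) ≈ 87.76°
zero (s+200): 200 + j384 → |·| = √(200²+384²) = √187456 ≈ 432.96, ∠ = arctan(384/200) ≈ 62.49°
pole (s+2): 2 + j384 → |·| = √(2²+384²) = √147460 ≈ 384.01, ∠ = arctan(384/2) ≈ 89.70°
pole (s+10): 10 + j384 → |·| = √(10²+384²) = √147556 ≈ 384.13, ∠ = arctan(384/10) ≈ 88.51°
pole (s+18): 18 + j384 → |·| = √(18²+384²) = √147780 ≈ 384.42, ∠ = arctan(384/18) ≈ 87.32°
|L| = 2 · 1.6638e+05 / 5.6706e+07 ≈ 0.0058682
Gain = 20 log₁₀(0.0058682) ≈ -44.63 dB
∠L = 150.25° − 265.53° = -115.28°

-44.6 dB, -115.3°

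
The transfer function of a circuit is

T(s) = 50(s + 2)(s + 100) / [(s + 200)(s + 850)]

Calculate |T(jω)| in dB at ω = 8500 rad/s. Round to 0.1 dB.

33.9 dB

At s = jω = j8500:
zero (s+2): 2 + j8500 → |·| = √(2²+8500²) = √72250004 ≈ 8500, ∠ = arctan(8500/2) ≈ 89.99°
zero (s+100): 100 + j8500 → |·| = √(100²+8500²) = √72260000 ≈ 8500.6, ∠ = arctan(8500/100) ≈ 89.33°
pole (s+200): 200 + j8500 → |·| = √(200²+8500²) = √72290000 ≈ 8502.4, ∠ = arctan(8500/200) ≈ 88.65°
pole (s+850): 850 + j8500 → |·| = √(850²+8500²) = √72972500 ≈ 8542.4, ∠ = arctan(8500/850) ≈ 84.29°
|T| = 50 · 7.2255e+07 / 7.2631e+07 ≈ 49.741
Gain = 20 log₁₀(49.741) ≈ 33.93 dB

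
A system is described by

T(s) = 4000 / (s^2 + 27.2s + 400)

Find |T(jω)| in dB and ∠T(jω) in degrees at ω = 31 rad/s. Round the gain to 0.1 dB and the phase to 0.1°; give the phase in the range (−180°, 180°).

11.9 dB, -123.6°

At s = jω = j31:
quadratic: (j31)² + 27.2·j31 + 400 = -561 + j843.2 → |·| ≈ 1012.8, ∠ ≈ 123.64°
|T| = 4000 / 1012.8 ≈ 3.9494
Gain = 20 log₁₀(3.9494) ≈ 11.93 dB
∠T = 0.00° − 123.64° = -123.64°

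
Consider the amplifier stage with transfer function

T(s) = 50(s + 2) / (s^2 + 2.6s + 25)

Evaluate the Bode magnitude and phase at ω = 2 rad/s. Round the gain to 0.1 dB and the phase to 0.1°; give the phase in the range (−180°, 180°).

At s = jω = j2:
zero (s+2): 2 + j2 → |·| = √(2²+2²) = √8 ≈ 2.8284, ∠ = arctan(2/2) ≈ 45.00°
quadratic: (j2)² + 2.6·j2 + 25 = 21 + j5.2 → |·| ≈ 21.634, ∠ ≈ 13.91°
|T| = 50 · 2.8284 / 21.634 ≈ 6.5369
Gain = 20 log₁₀(6.5369) ≈ 16.31 dB
∠T = 45.00° − 13.91° = 31.09°

16.3 dB, 31.1°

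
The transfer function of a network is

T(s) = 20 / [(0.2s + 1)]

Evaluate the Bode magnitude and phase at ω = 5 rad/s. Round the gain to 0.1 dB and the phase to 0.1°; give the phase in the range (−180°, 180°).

At ω = 5 rad/s:
pole (1 + j5·0.2) = 1 + j1 → |·| ≈ 1.4142, ∠ ≈ 45.00°
|T| = 20 · 1 / (1.4142) ≈ 14.142
Gain = 20 log₁₀(14.142) ≈ 23.01 dB
∠T = (0°) − (45.00°) = -45.00°

23.0 dB, -45.0°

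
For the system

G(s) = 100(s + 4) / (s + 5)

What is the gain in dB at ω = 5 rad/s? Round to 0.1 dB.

39.1 dB

At s = jω = j5:
zero (s+4): 4 + j5 → |·| = √(4²+5²) = √41 ≈ 6.4031, ∠ = arctan(5/4) ≈ 51.34°
pole (s+5): 5 + j5 → |·| = √(5²+5²) = √50 ≈ 7.0711, ∠ = arctan(5/5) ≈ 45.00°
|G| = 100 · 6.4031 / 7.0711 ≈ 90.553
Gain = 20 log₁₀(90.553) ≈ 39.14 dB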